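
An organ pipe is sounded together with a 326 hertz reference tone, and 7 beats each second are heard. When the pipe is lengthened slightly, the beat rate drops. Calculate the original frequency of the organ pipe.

333 Hz

|f − 326| = 7, so the organ pipe was at either 319 Hz or 333 Hz.
A longer pipe has a lower fundamental; the adjustment lowers the organ pipe's frequency.
The beat rate fell, so the adjustment moved the organ pipe toward 326 Hz — it must have started above the reference.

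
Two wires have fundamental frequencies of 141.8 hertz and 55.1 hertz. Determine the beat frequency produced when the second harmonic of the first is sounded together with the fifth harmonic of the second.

8.1 Hz

Second harmonic of the first: 2·141.8 = 283.6 Hz.
Fifth harmonic of the second: 5·55.1 = 275.5 Hz.
f_beat = |283.6 − 275.5| = 8.1 Hz.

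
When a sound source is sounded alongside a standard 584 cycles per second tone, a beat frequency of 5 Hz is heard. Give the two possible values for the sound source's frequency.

579 Hz or 589 Hz

|f − 584| = 5, so f = 584 ± 5.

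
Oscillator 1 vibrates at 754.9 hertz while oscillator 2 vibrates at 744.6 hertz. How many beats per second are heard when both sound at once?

10.3 Hz

Beats arise from superposition of two nearby frequencies; the beat rate is |f₁ − f₂|.
|754.9 − 744.6| = 10.3 Hz.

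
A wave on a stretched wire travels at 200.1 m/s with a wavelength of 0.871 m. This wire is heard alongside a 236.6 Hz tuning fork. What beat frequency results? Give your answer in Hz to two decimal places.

Source frequency f = v/λ = 200.1/0.871 = 229.7359 Hz.
f_beat = |229.7359 − 236.6| = 6.86 Hz.

6.86 Hz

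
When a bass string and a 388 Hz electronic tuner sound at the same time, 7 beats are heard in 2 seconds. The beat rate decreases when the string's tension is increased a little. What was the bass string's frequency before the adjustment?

Beat frequency = 7/2 = 3.5 Hz.
|f − 388| = 3.5, so the bass string was at either 384.5 Hz or 391.5 Hz.
Higher tension means higher frequency; the adjustment raises the bass string's frequency.
The beat rate fell, so the adjustment moved the bass string toward 388 Hz — it must have started below the reference.

384.5 Hz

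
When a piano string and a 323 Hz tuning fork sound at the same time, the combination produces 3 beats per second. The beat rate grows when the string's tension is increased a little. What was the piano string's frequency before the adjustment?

|f − 323| = 3, so the piano string was at either 320 Hz or 326 Hz.
Higher tension means higher frequency; the adjustment raises the piano string's frequency.
The beat rate rose, so the adjustment moved the piano string further from 323 Hz — it was already above the reference.

326 Hz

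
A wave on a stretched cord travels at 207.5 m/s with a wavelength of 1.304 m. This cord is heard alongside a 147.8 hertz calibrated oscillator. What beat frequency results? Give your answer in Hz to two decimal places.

11.33 Hz

Source frequency f = v/λ = 207.5/1.304 = 159.1258 Hz.
f_beat = |159.1258 − 147.8| = 11.33 Hz.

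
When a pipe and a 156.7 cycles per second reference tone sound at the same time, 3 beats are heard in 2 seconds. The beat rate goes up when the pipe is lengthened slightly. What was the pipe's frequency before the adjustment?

155.2 Hz

Beat frequency = 3/2 = 1.5 Hz.
|f − 156.7| = 1.5, so the pipe was at either 155.2 Hz or 158.2 Hz.
A longer pipe has a lower fundamental; the adjustment lowers the pipe's frequency.
The beat rate rose, so the adjustment moved the pipe further from 156.7 Hz — it was already below the reference.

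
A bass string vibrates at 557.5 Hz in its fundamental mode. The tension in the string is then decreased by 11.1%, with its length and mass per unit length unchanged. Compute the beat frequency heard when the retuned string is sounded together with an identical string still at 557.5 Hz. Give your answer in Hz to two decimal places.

31.85 Hz

For a string, f ∝ √T, so the new frequency is 557.5·√0.889 = 525.6489 Hz.
f_beat = |525.6489 − 557.5| = 31.85 Hz.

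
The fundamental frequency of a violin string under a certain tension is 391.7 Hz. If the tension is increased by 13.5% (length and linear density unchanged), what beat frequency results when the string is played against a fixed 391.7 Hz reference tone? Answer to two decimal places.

For a string, f ∝ √T, so the new frequency is 391.7·√1.135 = 417.3030 Hz.
f_beat = |417.3030 − 391.7| = 25.60 Hz.

25.60 Hz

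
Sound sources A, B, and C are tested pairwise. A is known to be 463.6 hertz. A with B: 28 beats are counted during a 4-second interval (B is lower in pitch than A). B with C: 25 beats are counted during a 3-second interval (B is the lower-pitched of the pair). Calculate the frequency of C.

A–B: Beat frequency = 28/4 = 7 Hz.
B is below A, so f_B = 463.6 − 7 = 456.6 Hz.
B–C: Beat frequency = 25/3 = 8.3333 Hz.
C is above B, so f_C = 456.6 + 8.3333 = 464.9333 Hz.

464.9333 Hz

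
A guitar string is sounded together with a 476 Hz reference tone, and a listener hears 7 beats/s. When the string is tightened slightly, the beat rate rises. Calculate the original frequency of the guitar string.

|f − 476| = 7, so the guitar string was at either 469 Hz or 483 Hz.
Increasing tension raises a string's frequency; the adjustment raises the guitar string's frequency.
The beat rate rose, so the adjustment moved the guitar string further from 476 Hz — it was already above the reference.

483 Hz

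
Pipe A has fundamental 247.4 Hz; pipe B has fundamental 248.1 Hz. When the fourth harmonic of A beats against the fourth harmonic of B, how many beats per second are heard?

2.8 Hz

Fourth harmonic of the first: 4·247.4 = 989.6 Hz.
Fourth harmonic of the second: 4·248.1 = 992.4 Hz.
f_beat = |989.6 − 992.4| = 2.8 Hz.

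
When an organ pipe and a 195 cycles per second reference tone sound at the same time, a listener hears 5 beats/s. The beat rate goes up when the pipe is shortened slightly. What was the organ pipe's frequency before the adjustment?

|f − 195| = 5, so the organ pipe was at either 190 Hz or 200 Hz.
A shorter pipe has a higher fundamental; the adjustment raises the organ pipe's frequency.
The beat rate rose, so the adjustment moved the organ pipe further from 195 Hz — it was already above the reference.

200 Hz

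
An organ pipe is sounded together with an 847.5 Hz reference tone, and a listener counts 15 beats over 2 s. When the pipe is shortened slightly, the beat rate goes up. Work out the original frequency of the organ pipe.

Beat frequency = 15/2 = 7.5 Hz.
|f − 847.5| = 7.5, so the organ pipe was at either 840 Hz or 855 Hz.
A shorter pipe has a higher fundamental; the adjustment raises the organ pipe's frequency.
The beat rate rose, so the adjustment moved the organ pipe further from 847.5 Hz — it was already above the reference.

855 Hz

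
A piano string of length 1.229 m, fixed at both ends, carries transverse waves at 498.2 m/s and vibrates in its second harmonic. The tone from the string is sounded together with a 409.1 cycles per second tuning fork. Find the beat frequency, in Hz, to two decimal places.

3.73 Hz

For a string fixed at both ends, f_n = n·v/(2L) = 2·498.2/(2·1.229) = 405.3702 Hz.
f_beat = |405.3702 − 409.1| = 3.73 Hz.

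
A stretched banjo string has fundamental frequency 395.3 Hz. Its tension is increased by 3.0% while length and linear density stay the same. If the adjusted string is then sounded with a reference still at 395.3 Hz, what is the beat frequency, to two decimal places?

5.89 Hz

For a string, f ∝ √T, so the new frequency is 395.3·√1.030 = 401.1857 Hz.
f_beat = |401.1857 − 395.3| = 5.89 Hz.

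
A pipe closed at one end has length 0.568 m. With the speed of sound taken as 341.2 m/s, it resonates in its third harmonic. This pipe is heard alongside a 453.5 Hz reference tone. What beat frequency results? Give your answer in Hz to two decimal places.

2.97 Hz

Closed pipe (odd harmonics): f_n = n·v/(4L) = 3·341.2/(4·0.568) = 450.5282 Hz.
f_beat = |450.5282 − 453.5| = 2.97 Hz.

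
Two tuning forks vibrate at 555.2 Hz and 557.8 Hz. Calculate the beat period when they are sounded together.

f_beat = |555.2 − 557.8| = 2.6 Hz.
Beat period T = 1 / f_beat = 1 / 2.6 s.

0.385 s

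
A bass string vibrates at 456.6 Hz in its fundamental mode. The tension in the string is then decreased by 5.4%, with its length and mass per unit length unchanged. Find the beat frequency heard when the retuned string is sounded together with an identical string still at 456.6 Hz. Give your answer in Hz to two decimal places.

For a string, f ∝ √T, so the new frequency is 456.6·√0.946 = 444.1007 Hz.
f_beat = |444.1007 − 456.6| = 12.50 Hz.

12.50 Hz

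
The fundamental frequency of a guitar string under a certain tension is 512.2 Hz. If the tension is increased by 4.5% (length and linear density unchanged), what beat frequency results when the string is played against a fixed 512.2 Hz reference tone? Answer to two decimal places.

11.40 Hz

For a string, f ∝ √T, so the new frequency is 512.2·√1.045 = 523.5977 Hz.
f_beat = |523.5977 − 512.2| = 11.40 Hz.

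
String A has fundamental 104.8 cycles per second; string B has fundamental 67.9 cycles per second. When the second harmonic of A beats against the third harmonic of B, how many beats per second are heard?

5.9 Hz

Second harmonic of the first: 2·104.8 = 209.6 Hz.
Third harmonic of the second: 3·67.9 = 203.7 Hz.
f_beat = |209.6 − 203.7| = 5.9 Hz.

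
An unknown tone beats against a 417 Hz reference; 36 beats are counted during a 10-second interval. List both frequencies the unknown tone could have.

413.4 Hz or 420.6 Hz

Beat frequency = 36/10 = 3.6 Hz.
|f − 417| = 3.6, so f = 417 ± 3.6.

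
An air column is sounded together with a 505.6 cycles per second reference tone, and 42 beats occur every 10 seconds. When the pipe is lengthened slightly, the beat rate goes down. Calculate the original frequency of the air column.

509.8 Hz

Beat frequency = 42/10 = 4.2 Hz.
|f − 505.6| = 4.2, so the air column was at either 501.4 Hz or 509.8 Hz.
A longer pipe has a lower fundamental; the adjustment lowers the air column's frequency.
The beat rate fell, so the adjustment moved the air column toward 505.6 Hz — it must have started above the reference.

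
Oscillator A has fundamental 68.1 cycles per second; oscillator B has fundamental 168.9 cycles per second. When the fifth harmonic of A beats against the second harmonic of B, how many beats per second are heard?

Fifth harmonic of the first: 5·68.1 = 340.5 Hz.
Second harmonic of the second: 2·168.9 = 337.8 Hz.
f_beat = |340.5 − 337.8| = 2.7 Hz.

2.7 Hz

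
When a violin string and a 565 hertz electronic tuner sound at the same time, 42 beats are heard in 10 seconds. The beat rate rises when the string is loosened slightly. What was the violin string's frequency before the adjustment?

Beat frequency = 42/10 = 4.2 Hz.
|f − 565| = 4.2, so the violin string was at either 560.8 Hz or 569.2 Hz.
Reducing tension lowers a string's frequency; the adjustment lowers the violin string's frequency.
The beat rate rose, so the adjustment moved the violin string further from 565 Hz — it was already below the reference.

560.8 Hz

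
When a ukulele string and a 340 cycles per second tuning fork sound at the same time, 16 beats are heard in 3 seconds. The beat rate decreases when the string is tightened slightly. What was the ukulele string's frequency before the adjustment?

334.6667 Hz

Beat frequency = 16/3 = 5.3333 Hz.
|f − 340| = 5.3333, so the ukulele string was at either 334.6667 Hz or 345.3333 Hz.
Increasing tension raises a string's frequency; the adjustment raises the ukulele string's frequency.
The beat rate fell, so the adjustment moved the ukulele string toward 340 Hz — it must have started below the reference.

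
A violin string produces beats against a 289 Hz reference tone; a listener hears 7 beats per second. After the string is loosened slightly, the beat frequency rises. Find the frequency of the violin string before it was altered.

282 Hz

|f − 289| = 7, so the violin string was at either 282 Hz or 296 Hz.
Reducing tension lowers a string's frequency; the adjustment lowers the violin string's frequency.
The beat rate rose, so the adjustment moved the violin string further from 289 Hz — it was already below the reference.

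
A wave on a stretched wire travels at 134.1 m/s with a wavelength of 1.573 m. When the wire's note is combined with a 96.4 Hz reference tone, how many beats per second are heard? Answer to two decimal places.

11.15 Hz

Source frequency f = v/λ = 134.1/1.573 = 85.2511 Hz.
f_beat = |85.2511 − 96.4| = 11.15 Hz.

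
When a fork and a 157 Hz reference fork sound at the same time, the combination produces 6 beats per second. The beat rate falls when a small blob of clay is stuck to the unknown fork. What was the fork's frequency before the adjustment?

|f − 157| = 6, so the fork was at either 151 Hz or 163 Hz.
Adding mass to a fork lowers its frequency; the adjustment lowers the fork's frequency.
The beat rate fell, so the adjustment moved the fork toward 157 Hz — it must have started above the reference.

163 Hz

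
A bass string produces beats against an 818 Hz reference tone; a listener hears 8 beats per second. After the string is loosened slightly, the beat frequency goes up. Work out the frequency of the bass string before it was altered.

|f − 818| = 8, so the bass string was at either 810 Hz or 826 Hz.
Reducing tension lowers a string's frequency; the adjustment lowers the bass string's frequency.
The beat rate rose, so the adjustment moved the bass string further from 818 Hz — it was already below the reference.

810 Hz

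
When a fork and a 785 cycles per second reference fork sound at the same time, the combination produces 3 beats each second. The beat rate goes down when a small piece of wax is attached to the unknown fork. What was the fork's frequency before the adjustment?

788 Hz

|f − 785| = 3, so the fork was at either 782 Hz or 788 Hz.
Loading a fork with wax lowers its frequency; the adjustment lowers the fork's frequency.
The beat rate fell, so the adjustment moved the fork toward 785 Hz — it must have started above the reference.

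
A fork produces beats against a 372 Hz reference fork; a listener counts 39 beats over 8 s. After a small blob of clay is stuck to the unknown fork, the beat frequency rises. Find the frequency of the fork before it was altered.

367.125 Hz

Beat frequency = 39/8 = 4.875 Hz.
|f − 372| = 4.875, so the fork was at either 367.125 Hz or 376.875 Hz.
Adding mass to a fork lowers its frequency; the adjustment lowers the fork's frequency.
The beat rate rose, so the adjustment moved the fork further from 372 Hz — it was already below the reference.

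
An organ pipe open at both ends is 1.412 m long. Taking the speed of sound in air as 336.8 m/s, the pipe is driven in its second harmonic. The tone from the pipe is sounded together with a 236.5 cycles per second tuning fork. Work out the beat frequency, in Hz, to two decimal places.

2.03 Hz

Open pipe: f_n = n·v/(2L) = 2·336.8/(2·1.412) = 238.5269 Hz.
f_beat = |238.5269 − 236.5| = 2.03 Hz.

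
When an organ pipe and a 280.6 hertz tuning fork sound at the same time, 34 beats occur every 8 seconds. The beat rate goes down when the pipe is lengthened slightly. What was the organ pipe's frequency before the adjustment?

Beat frequency = 34/8 = 4.25 Hz.
|f − 280.6| = 4.25, so the organ pipe was at either 276.35 Hz or 284.85 Hz.
A longer pipe has a lower fundamental; the adjustment lowers the organ pipe's frequency.
The beat rate fell, so the adjustment moved the organ pipe toward 280.6 Hz — it must have started above the reference.

284.85 Hz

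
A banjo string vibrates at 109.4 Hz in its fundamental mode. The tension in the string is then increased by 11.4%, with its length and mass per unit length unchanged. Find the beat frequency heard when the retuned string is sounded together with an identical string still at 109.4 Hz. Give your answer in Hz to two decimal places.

For a string, f ∝ √T, so the new frequency is 109.4·√1.114 = 115.4675 Hz.
f_beat = |115.4675 − 109.4| = 6.07 Hz.

6.07 Hz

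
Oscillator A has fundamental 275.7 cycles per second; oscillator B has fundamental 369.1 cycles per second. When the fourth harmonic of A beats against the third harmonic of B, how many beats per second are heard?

Fourth harmonic of the first: 4·275.7 = 1102.8 Hz.
Third harmonic of the second: 3·369.1 = 1107.3 Hz.
f_beat = |1102.8 − 1107.3| = 4.5 Hz.

4.5 Hz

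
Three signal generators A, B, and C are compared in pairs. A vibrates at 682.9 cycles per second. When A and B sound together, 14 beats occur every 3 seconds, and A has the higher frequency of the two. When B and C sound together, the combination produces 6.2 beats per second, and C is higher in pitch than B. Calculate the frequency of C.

A–B: Beat frequency = 14/3 = 4.6667 Hz.
B is below A, so f_B = 682.9 − 4.6667 = 678.2333 Hz.
C is above B, so f_C = 678.2333 + 6.2 = 684.4333 Hz.

684.4333 Hz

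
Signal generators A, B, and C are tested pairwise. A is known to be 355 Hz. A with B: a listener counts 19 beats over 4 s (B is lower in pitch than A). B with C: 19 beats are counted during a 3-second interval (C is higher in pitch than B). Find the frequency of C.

A–B: Beat frequency = 19/4 = 4.75 Hz.
B is below A, so f_B = 355 − 4.75 = 350.25 Hz.
B–C: Beat frequency = 19/3 = 6.3333 Hz.
C is above B, so f_C = 350.25 + 6.3333 = 356.5833 Hz.

356.5833 Hz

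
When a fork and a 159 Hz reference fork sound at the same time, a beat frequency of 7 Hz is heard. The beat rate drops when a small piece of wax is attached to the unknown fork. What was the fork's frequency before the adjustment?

166 Hz

|f − 159| = 7, so the fork was at either 152 Hz or 166 Hz.
Loading a fork with wax lowers its frequency; the adjustment lowers the fork's frequency.
The beat rate fell, so the adjustment moved the fork toward 159 Hz — it must have started above the reference.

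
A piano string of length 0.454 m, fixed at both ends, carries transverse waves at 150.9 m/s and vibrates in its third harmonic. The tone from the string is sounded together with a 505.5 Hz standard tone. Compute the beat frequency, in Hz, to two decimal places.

For a string fixed at both ends, f_n = n·v/(2L) = 3·150.9/(2·0.454) = 498.5683 Hz.
f_beat = |498.5683 − 505.5| = 6.93 Hz.

6.93 Hz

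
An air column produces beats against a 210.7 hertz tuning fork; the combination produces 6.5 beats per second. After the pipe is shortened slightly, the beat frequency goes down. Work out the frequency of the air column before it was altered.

|f − 210.7| = 6.5, so the air column was at either 204.2 Hz or 217.2 Hz.
A shorter pipe has a higher fundamental; the adjustment raises the air column's frequency.
The beat rate fell, so the adjustment moved the air column toward 210.7 Hz — it must have started below the reference.

204.2 Hz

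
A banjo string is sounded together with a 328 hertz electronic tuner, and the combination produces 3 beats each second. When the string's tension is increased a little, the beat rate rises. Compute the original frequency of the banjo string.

|f − 328| = 3, so the banjo string was at either 325 Hz or 331 Hz.
Higher tension means higher frequency; the adjustment raises the banjo string's frequency.
The beat rate rose, so the adjustment moved the banjo string further from 328 Hz — it was already above the reference.

331 Hz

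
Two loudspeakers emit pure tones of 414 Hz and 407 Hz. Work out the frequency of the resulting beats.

f_beat = |f₁ − f₂|.
|414 − 407| = 7 Hz.

7 Hz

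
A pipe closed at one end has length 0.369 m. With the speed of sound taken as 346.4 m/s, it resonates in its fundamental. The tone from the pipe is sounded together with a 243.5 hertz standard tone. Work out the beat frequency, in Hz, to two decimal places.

Closed pipe (odd harmonics): f_n = n·v/(4L) = 1·346.4/(4·0.369) = 234.6883 Hz.
f_beat = |234.6883 − 243.5| = 8.81 Hz.

8.81 Hz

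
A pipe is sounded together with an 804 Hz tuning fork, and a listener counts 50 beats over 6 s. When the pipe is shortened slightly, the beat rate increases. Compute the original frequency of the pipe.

Beat frequency = 50/6 = 8.3333 Hz.
|f − 804| = 8.3333, so the pipe was at either 795.6667 Hz or 812.3333 Hz.
A shorter pipe has a higher fundamental; the adjustment raises the pipe's frequency.
The beat rate rose, so the adjustment moved the pipe further from 804 Hz — it was already above the reference.

812.3333 Hz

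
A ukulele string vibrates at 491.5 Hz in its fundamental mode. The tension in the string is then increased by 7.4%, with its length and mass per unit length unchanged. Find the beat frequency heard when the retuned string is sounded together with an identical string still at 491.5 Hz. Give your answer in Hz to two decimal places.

For a string, f ∝ √T, so the new frequency is 491.5·√1.074 = 509.3610 Hz.
f_beat = |509.3610 − 491.5| = 17.86 Hz.

17.86 Hz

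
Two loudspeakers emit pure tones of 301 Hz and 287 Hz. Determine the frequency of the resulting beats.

The beat frequency equals the magnitude of the frequency difference.
|301 − 287| = 14 Hz.

14 Hz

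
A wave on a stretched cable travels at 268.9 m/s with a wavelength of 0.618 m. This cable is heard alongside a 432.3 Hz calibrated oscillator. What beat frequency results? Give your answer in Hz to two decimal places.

2.81 Hz

Source frequency f = v/λ = 268.9/0.618 = 435.1133 Hz.
f_beat = |435.1133 − 432.3| = 2.81 Hz.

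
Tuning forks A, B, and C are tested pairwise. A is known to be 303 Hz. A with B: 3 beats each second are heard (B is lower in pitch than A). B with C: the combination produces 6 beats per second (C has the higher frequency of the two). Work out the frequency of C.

306 Hz

B is below A, so f_B = 303 − 3 = 300 Hz.
C is above B, so f_C = 300 + 6 = 306 Hz.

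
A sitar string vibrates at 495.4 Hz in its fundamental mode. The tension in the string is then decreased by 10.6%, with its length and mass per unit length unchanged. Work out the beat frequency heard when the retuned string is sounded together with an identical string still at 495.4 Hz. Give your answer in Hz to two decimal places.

26.99 Hz

For a string, f ∝ √T, so the new frequency is 495.4·√0.894 = 468.4085 Hz.
f_beat = |468.4085 − 495.4| = 26.99 Hz.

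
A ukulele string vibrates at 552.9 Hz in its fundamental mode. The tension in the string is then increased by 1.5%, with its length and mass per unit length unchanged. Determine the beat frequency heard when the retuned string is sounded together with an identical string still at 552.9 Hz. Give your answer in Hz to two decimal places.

4.13 Hz

For a string, f ∝ √T, so the new frequency is 552.9·√1.015 = 557.0313 Hz.
f_beat = |557.0313 − 552.9| = 4.13 Hz.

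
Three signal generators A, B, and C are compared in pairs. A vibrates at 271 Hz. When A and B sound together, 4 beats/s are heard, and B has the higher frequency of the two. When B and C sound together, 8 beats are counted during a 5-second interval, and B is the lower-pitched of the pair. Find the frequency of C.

B is above A, so f_B = 271 + 4 = 275 Hz.
B–C: Beat frequency = 8/5 = 1.6 Hz.
C is above B, so f_C = 275 + 1.6 = 276.6 Hz.

276.6 Hz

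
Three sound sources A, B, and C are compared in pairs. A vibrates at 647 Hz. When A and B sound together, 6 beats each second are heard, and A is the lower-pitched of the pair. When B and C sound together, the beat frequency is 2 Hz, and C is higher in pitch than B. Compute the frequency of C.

B is above A, so f_B = 647 + 6 = 653 Hz.
C is above B, so f_C = 653 + 2 = 655 Hz.

655 Hz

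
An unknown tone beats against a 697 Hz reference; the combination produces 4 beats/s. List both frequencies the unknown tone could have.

|f − 697| = 4, so f = 697 ± 4.

693 Hz or 701 Hz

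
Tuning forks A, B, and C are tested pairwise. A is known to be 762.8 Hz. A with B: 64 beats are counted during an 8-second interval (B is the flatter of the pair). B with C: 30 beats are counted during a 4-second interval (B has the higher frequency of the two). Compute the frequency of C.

A–B: Beat frequency = 64/8 = 8 Hz.
B is below A, so f_B = 762.8 − 8 = 754.8 Hz.
B–C: Beat frequency = 30/4 = 7.5 Hz.
C is below B, so f_C = 754.8 − 7.5 = 747.3 Hz.

747.3 Hz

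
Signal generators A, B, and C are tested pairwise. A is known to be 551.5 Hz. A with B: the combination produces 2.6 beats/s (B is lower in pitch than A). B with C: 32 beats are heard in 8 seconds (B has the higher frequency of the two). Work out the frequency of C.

B is below A, so f_B = 551.5 − 2.6 = 548.9 Hz.
B–C: Beat frequency = 32/8 = 4 Hz.
C is below B, so f_C = 548.9 − 4 = 544.9 Hz.

544.9 Hz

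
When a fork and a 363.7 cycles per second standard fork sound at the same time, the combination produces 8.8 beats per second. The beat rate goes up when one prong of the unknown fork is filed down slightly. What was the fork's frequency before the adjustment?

|f − 363.7| = 8.8, so the fork was at either 354.9 Hz or 372.5 Hz.
Filing a prong removes mass and raises the fork's frequency; the adjustment raises the fork's frequency.
The beat rate rose, so the adjustment moved the fork further from 363.7 Hz — it was already above the reference.

372.5 Hz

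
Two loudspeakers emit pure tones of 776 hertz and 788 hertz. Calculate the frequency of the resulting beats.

The beat frequency equals the magnitude of the frequency difference.
|776 − 788| = 12 Hz.

12 Hz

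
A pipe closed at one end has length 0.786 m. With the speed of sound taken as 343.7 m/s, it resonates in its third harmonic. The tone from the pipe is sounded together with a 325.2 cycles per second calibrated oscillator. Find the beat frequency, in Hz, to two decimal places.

Closed pipe (odd harmonics): f_n = n·v/(4L) = 3·343.7/(4·0.786) = 327.9580 Hz.
f_beat = |327.9580 − 325.2| = 2.76 Hz.

2.76 Hz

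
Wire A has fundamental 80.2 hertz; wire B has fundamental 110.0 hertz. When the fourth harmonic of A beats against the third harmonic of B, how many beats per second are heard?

Fourth harmonic of the first: 4·80.2 = 320.8 Hz.
Third harmonic of the second: 3·110.0 = 330.0 Hz.
f_beat = |320.8 − 330.0| = 9.2 Hz.

9.2 Hz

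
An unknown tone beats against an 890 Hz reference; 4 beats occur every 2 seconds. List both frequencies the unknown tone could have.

Beat frequency = 4/2 = 2 Hz.
|f − 890| = 2, so f = 890 ± 2.

888 Hz or 892 Hz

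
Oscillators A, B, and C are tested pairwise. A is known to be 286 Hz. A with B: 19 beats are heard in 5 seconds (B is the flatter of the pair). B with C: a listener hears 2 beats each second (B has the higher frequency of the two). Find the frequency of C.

280.2 Hz

A–B: Beat frequency = 19/5 = 3.8 Hz.
B is below A, so f_B = 286 − 3.8 = 282.2 Hz.
C is below B, so f_C = 282.2 − 2 = 280.2 Hz.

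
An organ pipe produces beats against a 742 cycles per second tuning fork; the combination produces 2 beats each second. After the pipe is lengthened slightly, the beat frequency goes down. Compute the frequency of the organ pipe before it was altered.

|f − 742| = 2, so the organ pipe was at either 740 Hz or 744 Hz.
A longer pipe has a lower fundamental; the adjustment lowers the organ pipe's frequency.
The beat rate fell, so the adjustment moved the organ pipe toward 742 Hz — it must have started above the reference.

744 Hz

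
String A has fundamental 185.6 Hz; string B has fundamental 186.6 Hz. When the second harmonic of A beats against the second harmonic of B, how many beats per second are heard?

Second harmonic of the first: 2·185.6 = 371.2 Hz.
Second harmonic of the second: 2·186.6 = 373.2 Hz.
f_beat = |371.2 − 373.2| = 2.0 Hz.

2.0 Hz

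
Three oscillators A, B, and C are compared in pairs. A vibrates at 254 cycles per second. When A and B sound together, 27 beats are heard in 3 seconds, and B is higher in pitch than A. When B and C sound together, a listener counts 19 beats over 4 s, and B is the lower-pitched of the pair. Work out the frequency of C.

267.75 Hz

A–B: Beat frequency = 27/3 = 9 Hz.
B is above A, so f_B = 254 + 9 = 263 Hz.
B–C: Beat frequency = 19/4 = 4.75 Hz.
C is above B, so f_C = 263 + 4.75 = 267.75 Hz.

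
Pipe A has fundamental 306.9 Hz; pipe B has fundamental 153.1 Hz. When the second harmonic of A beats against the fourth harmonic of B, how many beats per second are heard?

1.4 Hz

Second harmonic of the first: 2·306.9 = 613.8 Hz.
Fourth harmonic of the second: 4·153.1 = 612.4 Hz.
f_beat = |613.8 − 612.4| = 1.4 Hz.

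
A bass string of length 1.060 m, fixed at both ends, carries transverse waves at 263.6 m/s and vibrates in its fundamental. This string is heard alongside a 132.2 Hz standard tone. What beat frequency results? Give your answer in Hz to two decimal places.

7.86 Hz

For a string fixed at both ends, f_n = n·v/(2L) = 1·263.6/(2·1.060) = 124.3396 Hz.
f_beat = |124.3396 − 132.2| = 7.86 Hz.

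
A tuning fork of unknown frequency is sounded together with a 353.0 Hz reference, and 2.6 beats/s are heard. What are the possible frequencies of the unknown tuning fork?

|f − 353.0| = 2.6, so f = 353.0 ± 2.6.

350.4 Hz or 355.6 Hz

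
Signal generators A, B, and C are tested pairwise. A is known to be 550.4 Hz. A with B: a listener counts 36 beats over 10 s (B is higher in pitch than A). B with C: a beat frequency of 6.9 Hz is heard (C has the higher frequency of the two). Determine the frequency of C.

560.9 Hz

A–B: Beat frequency = 36/10 = 3.6 Hz.
B is above A, so f_B = 550.4 + 3.6 = 554 Hz.
C is above B, so f_C = 554 + 6.9 = 560.9 Hz.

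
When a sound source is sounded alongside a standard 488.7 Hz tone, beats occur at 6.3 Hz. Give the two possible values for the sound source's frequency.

482.4 Hz or 495 Hz

|f − 488.7| = 6.3, so f = 488.7 ± 6.3.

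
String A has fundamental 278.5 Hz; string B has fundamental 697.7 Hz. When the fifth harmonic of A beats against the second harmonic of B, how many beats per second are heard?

2.9 Hz

Fifth harmonic of the first: 5·278.5 = 1392.5 Hz.
Second harmonic of the second: 2·697.7 = 1395.4 Hz.
f_beat = |1392.5 − 1395.4| = 2.9 Hz.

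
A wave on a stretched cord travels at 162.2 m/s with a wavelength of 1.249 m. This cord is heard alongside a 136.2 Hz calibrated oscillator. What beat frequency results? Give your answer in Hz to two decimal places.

6.34 Hz

Source frequency f = v/λ = 162.2/1.249 = 129.8639 Hz.
f_beat = |129.8639 − 136.2| = 6.34 Hz.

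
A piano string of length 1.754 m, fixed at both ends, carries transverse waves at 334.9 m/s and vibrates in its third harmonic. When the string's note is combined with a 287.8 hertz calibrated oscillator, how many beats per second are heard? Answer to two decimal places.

1.40 Hz

For a string fixed at both ends, f_n = n·v/(2L) = 3·334.9/(2·1.754) = 286.4025 Hz.
f_beat = |286.4025 − 287.8| = 1.40 Hz.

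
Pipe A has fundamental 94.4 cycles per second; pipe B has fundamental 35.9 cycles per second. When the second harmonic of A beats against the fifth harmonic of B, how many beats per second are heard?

Second harmonic of the first: 2·94.4 = 188.8 Hz.
Fifth harmonic of the second: 5·35.9 = 179.5 Hz.
f_beat = |188.8 − 179.5| = 9.3 Hz.

9.3 Hz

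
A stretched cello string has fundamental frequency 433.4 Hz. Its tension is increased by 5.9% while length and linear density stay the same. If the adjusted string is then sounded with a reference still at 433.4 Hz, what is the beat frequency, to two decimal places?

For a string, f ∝ √T, so the new frequency is 433.4·√1.059 = 446.0021 Hz.
f_beat = |446.0021 − 433.4| = 12.60 Hz.

12.60 Hz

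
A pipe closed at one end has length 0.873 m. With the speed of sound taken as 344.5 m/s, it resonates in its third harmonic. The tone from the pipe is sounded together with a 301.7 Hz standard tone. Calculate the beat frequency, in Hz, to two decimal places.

Closed pipe (odd harmonics): f_n = n·v/(4L) = 3·344.5/(4·0.873) = 295.9622 Hz.
f_beat = |295.9622 − 301.7| = 5.74 Hz.

5.74 Hz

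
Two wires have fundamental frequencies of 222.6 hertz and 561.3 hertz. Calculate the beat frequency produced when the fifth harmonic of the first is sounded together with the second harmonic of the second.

Fifth harmonic of the first: 5·222.6 = 1113.0 Hz.
Second harmonic of the second: 2·561.3 = 1122.6 Hz.
f_beat = |1113.0 − 1122.6| = 9.6 Hz.

9.6 Hz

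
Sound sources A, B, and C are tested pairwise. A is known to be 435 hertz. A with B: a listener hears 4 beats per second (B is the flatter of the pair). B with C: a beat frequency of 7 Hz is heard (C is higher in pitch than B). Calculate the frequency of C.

438 Hz

B is below A, so f_B = 435 − 4 = 431 Hz.
C is above B, so f_C = 431 + 7 = 438 Hz.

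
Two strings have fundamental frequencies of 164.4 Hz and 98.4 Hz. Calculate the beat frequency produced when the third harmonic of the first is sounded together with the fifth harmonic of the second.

1.2 Hz

Third harmonic of the first: 3·164.4 = 493.2 Hz.
Fifth harmonic of the second: 5·98.4 = 492.0 Hz.
f_beat = |493.2 − 492.0| = 1.2 Hz.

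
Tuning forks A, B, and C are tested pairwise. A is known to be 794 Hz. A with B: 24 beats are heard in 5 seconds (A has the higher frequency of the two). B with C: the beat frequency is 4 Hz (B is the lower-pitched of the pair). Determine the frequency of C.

A–B: Beat frequency = 24/5 = 4.8 Hz.
B is below A, so f_B = 794 − 4.8 = 789.2 Hz.
C is above B, so f_C = 789.2 + 4 = 793.2 Hz.

793.2 Hz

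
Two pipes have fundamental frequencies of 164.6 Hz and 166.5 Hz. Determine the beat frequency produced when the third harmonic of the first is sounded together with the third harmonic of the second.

5.7 Hz

Third harmonic of the first: 3·164.6 = 493.8 Hz.
Third harmonic of the second: 3·166.5 = 499.5 Hz.
f_beat = |493.8 − 499.5| = 5.7 Hz.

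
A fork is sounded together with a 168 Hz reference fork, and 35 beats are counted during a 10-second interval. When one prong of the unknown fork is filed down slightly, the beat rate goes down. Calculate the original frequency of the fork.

164.5 Hz

Beat frequency = 35/10 = 3.5 Hz.
|f − 168| = 3.5, so the fork was at either 164.5 Hz or 171.5 Hz.
Filing a prong removes mass and raises the fork's frequency; the adjustment raises the fork's frequency.
The beat rate fell, so the adjustment moved the fork toward 168 Hz — it must have started below the reference.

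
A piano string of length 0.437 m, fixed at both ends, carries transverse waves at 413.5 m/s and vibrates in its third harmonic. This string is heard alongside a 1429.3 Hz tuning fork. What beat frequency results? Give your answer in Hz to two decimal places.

9.96 Hz

For a string fixed at both ends, f_n = n·v/(2L) = 3·413.5/(2·0.437) = 1419.3364 Hz.
f_beat = |1419.3364 − 1429.3| = 9.96 Hz.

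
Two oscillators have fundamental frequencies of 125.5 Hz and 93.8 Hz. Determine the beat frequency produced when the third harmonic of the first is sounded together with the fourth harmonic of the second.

Third harmonic of the first: 3·125.5 = 376.5 Hz.
Fourth harmonic of the second: 4·93.8 = 375.2 Hz.
f_beat = |376.5 − 375.2| = 1.3 Hz.

1.3 Hz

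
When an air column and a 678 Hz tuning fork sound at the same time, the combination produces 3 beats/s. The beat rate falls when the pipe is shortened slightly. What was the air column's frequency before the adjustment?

675 Hz

|f − 678| = 3, so the air column was at either 675 Hz or 681 Hz.
A shorter pipe has a higher fundamental; the adjustment raises the air column's frequency.
The beat rate fell, so the adjustment moved the air column toward 678 Hz — it must have started below the reference.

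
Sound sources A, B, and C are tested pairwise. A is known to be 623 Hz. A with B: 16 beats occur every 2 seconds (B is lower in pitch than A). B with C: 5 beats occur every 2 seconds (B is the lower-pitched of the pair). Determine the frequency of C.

A–B: Beat frequency = 16/2 = 8 Hz.
B is below A, so f_B = 623 − 8 = 615 Hz.
B–C: Beat frequency = 5/2 = 2.5 Hz.
C is above B, so f_C = 615 + 2.5 = 617.5 Hz.

617.5 Hz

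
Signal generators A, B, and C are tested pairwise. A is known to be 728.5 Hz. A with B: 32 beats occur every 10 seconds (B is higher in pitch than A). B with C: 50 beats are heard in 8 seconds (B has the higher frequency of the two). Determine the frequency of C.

725.45 Hz

A–B: Beat frequency = 32/10 = 3.2 Hz.
B is above A, so f_B = 728.5 + 3.2 = 731.7 Hz.
B–C: Beat frequency = 50/8 = 6.25 Hz.
C is below B, so f_C = 731.7 − 6.25 = 725.45 Hz.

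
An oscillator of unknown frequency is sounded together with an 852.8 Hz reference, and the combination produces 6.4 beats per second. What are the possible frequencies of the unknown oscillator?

|f − 852.8| = 6.4, so f = 852.8 ± 6.4.

846.4 Hz or 859.2 Hz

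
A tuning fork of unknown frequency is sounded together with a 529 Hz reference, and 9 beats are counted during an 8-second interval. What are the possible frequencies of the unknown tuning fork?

527.875 Hz or 530.125 Hz

Beat frequency = 9/8 = 1.125 Hz.
|f − 529| = 1.125, so f = 529 ± 1.125.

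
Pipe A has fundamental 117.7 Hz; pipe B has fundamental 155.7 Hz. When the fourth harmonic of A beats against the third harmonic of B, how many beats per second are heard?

3.7 Hz

Fourth harmonic of the first: 4·117.7 = 470.8 Hz.
Third harmonic of the second: 3·155.7 = 467.1 Hz.
f_beat = |470.8 − 467.1| = 3.7 Hz.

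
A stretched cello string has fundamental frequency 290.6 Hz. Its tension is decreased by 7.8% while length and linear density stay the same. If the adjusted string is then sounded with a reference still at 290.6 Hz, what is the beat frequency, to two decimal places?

11.56 Hz

For a string, f ∝ √T, so the new frequency is 290.6·√0.922 = 279.0365 Hz.
f_beat = |279.0365 − 290.6| = 11.56 Hz.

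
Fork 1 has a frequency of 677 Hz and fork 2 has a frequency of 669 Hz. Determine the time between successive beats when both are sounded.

f_beat = |677 − 669| = 8 Hz.
Beat period T = 1 / f_beat = 1 / 8 s.

0.125 s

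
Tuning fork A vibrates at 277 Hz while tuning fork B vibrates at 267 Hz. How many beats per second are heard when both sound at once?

10 Hz

Beats arise from superposition of two nearby frequencies; the beat rate is |f₁ − f₂|.
|277 − 267| = 10 Hz.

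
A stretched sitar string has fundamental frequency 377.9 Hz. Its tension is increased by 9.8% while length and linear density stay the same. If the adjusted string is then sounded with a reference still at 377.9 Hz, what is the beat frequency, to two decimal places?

18.08 Hz

For a string, f ∝ √T, so the new frequency is 377.9·√1.098 = 395.9844 Hz.
f_beat = |395.9844 − 377.9| = 18.08 Hz.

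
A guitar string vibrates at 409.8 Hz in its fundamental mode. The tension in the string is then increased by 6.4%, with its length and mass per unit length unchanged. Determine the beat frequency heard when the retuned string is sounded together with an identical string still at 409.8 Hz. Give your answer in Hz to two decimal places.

For a string, f ∝ √T, so the new frequency is 409.8·√1.064 = 422.7102 Hz.
f_beat = |422.7102 − 409.8| = 12.91 Hz.

12.91 Hz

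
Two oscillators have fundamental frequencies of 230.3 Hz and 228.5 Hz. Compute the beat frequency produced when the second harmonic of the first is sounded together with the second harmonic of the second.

3.6 Hz

Second harmonic of the first: 2·230.3 = 460.6 Hz.
Second harmonic of the second: 2·228.5 = 457.0 Hz.
f_beat = |460.6 − 457.0| = 3.6 Hz.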